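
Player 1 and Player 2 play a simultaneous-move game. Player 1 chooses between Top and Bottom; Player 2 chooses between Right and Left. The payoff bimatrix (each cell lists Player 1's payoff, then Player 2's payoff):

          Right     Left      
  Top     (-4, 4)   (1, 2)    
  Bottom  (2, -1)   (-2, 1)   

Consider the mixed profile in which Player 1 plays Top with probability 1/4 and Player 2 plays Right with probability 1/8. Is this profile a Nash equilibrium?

No

Given Player 1's mix p = 1/4, Player 2's payoff from Right is 1/4 but from Left is 5/4. Player 2 strictly prefers Left, so Player 2 would not mix.
So the proposed profile is not a Nash equilibrium.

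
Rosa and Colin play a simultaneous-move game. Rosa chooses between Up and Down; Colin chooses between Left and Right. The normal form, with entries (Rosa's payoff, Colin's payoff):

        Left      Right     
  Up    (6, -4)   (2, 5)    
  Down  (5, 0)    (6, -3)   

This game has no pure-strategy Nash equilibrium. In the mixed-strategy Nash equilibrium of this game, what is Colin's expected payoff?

-1

Set Colin's expected payoff from Left equal to that from Right:
  Colin's payoff from Left: p·(-4) + (1−p)·0 = -4p
  Colin's payoff from Right: p·5 + (1−p)·(-3) = 8p - 3
  -4p = 8p - 3  ⇒  -12p = -3  ⇒  p = 1/4.
At equilibrium Colin is indifferent across columns, so Colin's payoff equals the payoff from Left: (1/4)·(-4) + (3/4)·0 = -1.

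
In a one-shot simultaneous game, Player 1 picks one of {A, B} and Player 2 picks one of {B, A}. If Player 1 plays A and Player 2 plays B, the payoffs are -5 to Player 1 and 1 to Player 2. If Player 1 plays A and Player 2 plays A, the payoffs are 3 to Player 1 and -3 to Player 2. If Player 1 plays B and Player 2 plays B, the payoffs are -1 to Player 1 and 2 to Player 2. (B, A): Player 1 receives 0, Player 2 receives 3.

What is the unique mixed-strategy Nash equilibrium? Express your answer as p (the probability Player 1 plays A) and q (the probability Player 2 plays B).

p = 1/5, q = 3/7

Player 2's indifference between B and A determines Player 1's mixing probability p:
  Player 2's expected payoff from B: p·1 + (1−p)·2 = -p + 2
  Player 2's expected payoff from A: p·(-3) + (1−p)·3 = -6p + 3
  -p + 2 = -6p + 3  ⇒  5p = 1  ⇒  p = 1/5.
In a mixed equilibrium Player 1 is indifferent between A and B; this condition fixes q.
  Player 1's payoff from A: q·(-5) + (1−q)·3 = -8q + 3
  Player 1's payoff from B: q·(-1) + (1−q)·0 = -q
  -8q + 3 = -q  ⇒  -7q = -3  ⇒  q = 3/7.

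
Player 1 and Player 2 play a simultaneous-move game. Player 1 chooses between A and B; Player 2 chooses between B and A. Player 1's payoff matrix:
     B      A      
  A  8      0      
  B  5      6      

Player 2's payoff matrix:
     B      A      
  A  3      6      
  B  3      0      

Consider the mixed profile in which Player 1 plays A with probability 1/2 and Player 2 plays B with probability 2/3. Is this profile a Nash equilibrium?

Yes

Check Player 2's indifference given Player 1's mix p = 1/2:
  payoff from B = 3; payoff from A = 3 — equal.
Check Player 1's indifference given Player 2's mix q = 2/3:
  payoff from A = 16/3; payoff from B = 16/3 — equal.
Both players are indifferent, so neither can profitably deviate.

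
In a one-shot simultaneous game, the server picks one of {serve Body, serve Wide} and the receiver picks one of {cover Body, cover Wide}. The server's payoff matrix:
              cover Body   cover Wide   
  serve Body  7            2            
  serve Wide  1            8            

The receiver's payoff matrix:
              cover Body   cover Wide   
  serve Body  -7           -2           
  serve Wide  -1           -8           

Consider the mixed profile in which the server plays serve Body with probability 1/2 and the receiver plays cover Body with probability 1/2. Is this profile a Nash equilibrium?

No

Given the server's mix p = 1/2, the receiver's payoff from cover Body is -4 but from cover Wide is -5. The receiver strictly prefers cover Body, so the receiver would not mix.
So the proposed profile is not a Nash equilibrium.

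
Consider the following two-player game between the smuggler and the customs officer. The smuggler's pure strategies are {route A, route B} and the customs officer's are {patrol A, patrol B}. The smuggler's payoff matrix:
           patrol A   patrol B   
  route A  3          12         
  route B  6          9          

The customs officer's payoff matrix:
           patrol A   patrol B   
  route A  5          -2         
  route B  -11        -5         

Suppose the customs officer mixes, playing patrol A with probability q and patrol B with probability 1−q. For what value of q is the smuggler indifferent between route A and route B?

q = 1/2

The smuggler's indifference between route A and route B determines the customs officer's mixing probability q:
  the smuggler's payoff from route A: q·3 + (1−q)·12 = -9q + 12
  the smuggler's payoff from route B: q·6 + (1−q)·9 = -3q + 9
  -9q + 12 = -3q + 9  ⇒  -6q = -3  ⇒  q = 1/2.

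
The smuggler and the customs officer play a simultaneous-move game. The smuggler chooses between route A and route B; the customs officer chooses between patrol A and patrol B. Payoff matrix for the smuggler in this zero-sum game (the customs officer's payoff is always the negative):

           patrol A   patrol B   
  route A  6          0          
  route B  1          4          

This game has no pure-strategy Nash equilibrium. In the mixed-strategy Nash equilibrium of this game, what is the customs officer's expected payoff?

For the customs officer to be willing to mix, the customs officer must be indifferent between patrol A and patrol B, which pins down the smuggler's mix.
  the customs officer's payoff to patrol A: p·(-6) + (1−p)·(-1) = -5p - 1
  the customs officer's payoff to patrol B: p·0 + (1−p)·(-4) = 4p - 4
  -5p - 1 = 4p - 4  ⇒  -9p = -3  ⇒  p = 1/3.
At equilibrium the customs officer is indifferent across columns, so the customs officer's payoff equals the payoff from patrol A: (1/3)·(-6) + (2/3)·(-1) = -8/3.

-8/3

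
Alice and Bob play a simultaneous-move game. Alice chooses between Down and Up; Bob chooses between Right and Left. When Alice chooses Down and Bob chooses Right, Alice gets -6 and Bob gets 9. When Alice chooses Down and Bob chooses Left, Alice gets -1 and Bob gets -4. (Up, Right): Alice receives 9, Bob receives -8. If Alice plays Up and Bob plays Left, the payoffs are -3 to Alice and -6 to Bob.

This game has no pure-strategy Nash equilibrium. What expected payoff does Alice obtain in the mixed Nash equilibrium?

-27/17

Bob's mix must leave Alice indifferent between Down and Up.
  Alice's expected payoff from Down: q·(-6) + (1−q)·(-1) = -5q - 1
  Alice's expected payoff from Up: q·9 + (1−q)·(-3) = 12q - 3
  -5q - 1 = 12q - 3  ⇒  -17q = -2  ⇒  q = 2/17.
At equilibrium Alice is indifferent across rows, so Alice's payoff equals the payoff from Down: (2/17)·(-6) + (15/17)·(-1) = -27/17.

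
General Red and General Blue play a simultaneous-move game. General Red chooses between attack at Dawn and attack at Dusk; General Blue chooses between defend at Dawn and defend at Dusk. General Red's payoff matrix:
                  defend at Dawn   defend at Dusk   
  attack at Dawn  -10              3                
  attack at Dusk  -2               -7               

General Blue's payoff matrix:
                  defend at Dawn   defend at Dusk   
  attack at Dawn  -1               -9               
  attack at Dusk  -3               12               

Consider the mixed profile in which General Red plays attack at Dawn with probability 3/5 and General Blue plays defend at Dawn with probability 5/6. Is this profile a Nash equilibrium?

Given General Red's mix p = 3/5, General Blue's payoff from defend at Dawn is -9/5 but from defend at Dusk is -3/5. General Blue strictly prefers defend at Dusk, so General Blue would not mix.
So the proposed profile is not a Nash equilibrium.

No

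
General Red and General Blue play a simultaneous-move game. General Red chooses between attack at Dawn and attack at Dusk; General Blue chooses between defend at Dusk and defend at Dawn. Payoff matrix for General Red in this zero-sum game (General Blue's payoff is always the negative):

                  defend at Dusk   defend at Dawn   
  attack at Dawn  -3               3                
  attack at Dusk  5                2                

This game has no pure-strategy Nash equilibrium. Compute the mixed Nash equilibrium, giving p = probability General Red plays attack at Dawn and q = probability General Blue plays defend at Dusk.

For General Blue to be willing to mix, General Blue must be indifferent between defend at Dusk and defend at Dawn, which pins down General Red's mix.
  General Blue's expected payoff from defend at Dusk: p·3 + (1−p)·(-5) = 8p - 5
  General Blue's expected payoff from defend at Dawn: p·(-3) + (1−p)·(-2) = -p - 2
  8p - 5 = -p - 2  ⇒  9p = 3  ⇒  p = 1/3.
For General Red to be willing to mix, General Red must be indifferent between attack at Dawn and attack at Dusk, which pins down General Blue's mix.
  General Red's expected payoff from attack at Dawn: q·(-3) + (1−q)·3 = -6q + 3
  General Red's expected payoff from attack at Dusk: q·5 + (1−q)·2 = 3q + 2
  -6q + 3 = 3q + 2  ⇒  -9q = -1  ⇒  q = 1/9.

p = 1/3, q = 1/9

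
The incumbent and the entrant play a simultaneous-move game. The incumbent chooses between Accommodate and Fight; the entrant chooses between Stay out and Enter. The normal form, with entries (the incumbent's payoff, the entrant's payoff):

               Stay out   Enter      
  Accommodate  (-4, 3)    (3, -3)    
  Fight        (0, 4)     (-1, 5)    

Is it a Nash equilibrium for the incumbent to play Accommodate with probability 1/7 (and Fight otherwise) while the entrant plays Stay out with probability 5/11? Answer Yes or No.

Given the entrant's mix q = 5/11, the incumbent's payoff from Accommodate is -2/11 but from Fight is -6/11. The incumbent strictly prefers Accommodate, so the incumbent would not mix.
So the proposed profile is not a Nash equilibrium.

No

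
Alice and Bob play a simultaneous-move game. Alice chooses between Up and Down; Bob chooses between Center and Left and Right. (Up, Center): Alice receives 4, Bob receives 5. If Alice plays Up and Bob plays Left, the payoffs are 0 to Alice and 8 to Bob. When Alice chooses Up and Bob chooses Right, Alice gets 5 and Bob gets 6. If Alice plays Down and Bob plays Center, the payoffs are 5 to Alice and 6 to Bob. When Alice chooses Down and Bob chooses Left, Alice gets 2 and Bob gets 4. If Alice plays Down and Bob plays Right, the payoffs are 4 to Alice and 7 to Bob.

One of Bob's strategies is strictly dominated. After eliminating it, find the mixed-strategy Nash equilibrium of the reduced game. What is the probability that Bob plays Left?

q = 1/3

Bob's strategy Center is strictly dominated by Right: 6 > 5 and 7 > 6. Eliminate Center.
For Alice to be willing to mix, Alice must be indifferent between Up and Down, which pins down Bob's mix.
  Alice's payoff from Up: q·0 + (1−q)·5 = -5q + 5
  Alice's payoff from Down: q·2 + (1−q)·4 = -2q + 4
  -5q + 5 = -2q + 4  ⇒  -3q = -1  ⇒  q = 1/3.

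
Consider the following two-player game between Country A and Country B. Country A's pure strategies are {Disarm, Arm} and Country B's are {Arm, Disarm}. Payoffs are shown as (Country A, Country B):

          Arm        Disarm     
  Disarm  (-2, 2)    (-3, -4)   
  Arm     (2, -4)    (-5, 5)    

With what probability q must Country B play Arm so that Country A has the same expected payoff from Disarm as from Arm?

Set Country A's expected payoff from Disarm equal to that from Arm:
  Country A's payoff to Disarm: q·(-2) + (1−q)·(-3) = q - 3
  Country A's payoff to Arm: q·2 + (1−q)·(-5) = 7q - 5
  q - 3 = 7q - 5  ⇒  -6q = -2  ⇒  q = 1/3.

q = 1/3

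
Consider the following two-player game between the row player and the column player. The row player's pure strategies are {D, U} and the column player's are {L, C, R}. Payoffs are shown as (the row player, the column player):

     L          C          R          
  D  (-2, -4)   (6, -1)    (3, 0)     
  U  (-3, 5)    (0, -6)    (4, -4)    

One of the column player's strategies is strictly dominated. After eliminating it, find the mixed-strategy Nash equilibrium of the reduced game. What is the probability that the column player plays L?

The column player's strategy C is strictly dominated by R: 0 > -1 and -4 > -6. Eliminate C.
In a mixed equilibrium the row player is indifferent between D and U; this condition fixes q.
  the row player's expected payoff from D: q·(-2) + (1−q)·3 = -5q + 3
  the row player's expected payoff from U: q·(-3) + (1−q)·4 = -7q + 4
  -5q + 3 = -7q + 4  ⇒  2q = 1  ⇒  q = 1/2.

q = 1/2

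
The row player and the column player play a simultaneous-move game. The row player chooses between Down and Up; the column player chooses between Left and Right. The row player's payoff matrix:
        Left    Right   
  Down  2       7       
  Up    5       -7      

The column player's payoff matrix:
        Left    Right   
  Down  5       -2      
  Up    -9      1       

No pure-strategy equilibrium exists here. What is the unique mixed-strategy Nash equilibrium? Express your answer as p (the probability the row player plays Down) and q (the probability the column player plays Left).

p = 10/17, q = 14/17

In a mixed equilibrium the column player is indifferent between Left and Right; this condition fixes p.
  the column player's payoff to Left: p·5 + (1−p)·(-9) = 14p - 9
  the column player's payoff to Right: p·(-2) + (1−p)·1 = -3p + 1
  14p - 9 = -3p + 1  ⇒  17p = 10  ⇒  p = 10/17.
In a mixed equilibrium the row player is indifferent between Down and Up; this condition fixes q.
  the row player's expected payoff from Down: q·2 + (1−q)·7 = -5q + 7
  the row player's expected payoff from Up: q·5 + (1−q)·(-7) = 12q - 7
  -5q + 7 = 12q - 7  ⇒  -17q = -14  ⇒  q = 14/17.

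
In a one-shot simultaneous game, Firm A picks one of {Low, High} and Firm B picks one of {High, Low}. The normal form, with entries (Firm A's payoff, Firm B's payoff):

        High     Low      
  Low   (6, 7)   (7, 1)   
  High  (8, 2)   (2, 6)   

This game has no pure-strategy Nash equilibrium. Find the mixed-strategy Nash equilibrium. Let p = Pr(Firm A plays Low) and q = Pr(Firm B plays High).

Firm A's mix must leave Firm B indifferent between High and Low.
  Firm B's payoff from High: p·7 + (1−p)·2 = 5p + 2
  Firm B's payoff from Low: p·1 + (1−p)·6 = -5p + 6
  5p + 2 = -5p + 6  ⇒  10p = 4  ⇒  p = 2/5.
For Firm A to be willing to mix, Firm A must be indifferent between Low and High, which pins down Firm B's mix.
  Firm A's payoff from Low: q·6 + (1−q)·7 = -q + 7
  Firm A's payoff from High: q·8 + (1−q)·2 = 6q + 2
  -q + 7 = 6q + 2  ⇒  -7q = -5  ⇒  q = 5/7.

p = 2/5, q = 5/7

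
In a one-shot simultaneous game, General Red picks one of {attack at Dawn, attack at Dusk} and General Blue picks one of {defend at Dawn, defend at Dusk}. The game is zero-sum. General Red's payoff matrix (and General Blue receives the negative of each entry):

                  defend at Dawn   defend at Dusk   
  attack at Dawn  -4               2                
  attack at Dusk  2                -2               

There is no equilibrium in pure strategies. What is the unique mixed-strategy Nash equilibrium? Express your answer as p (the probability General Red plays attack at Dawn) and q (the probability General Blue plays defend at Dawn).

Set General Blue's expected payoff from defend at Dawn equal to that from defend at Dusk:
  General Blue's payoff from defend at Dawn: p·4 + (1−p)·(-2) = 6p - 2
  General Blue's payoff from defend at Dusk: p·(-2) + (1−p)·2 = -4p + 2
  6p - 2 = -4p + 2  ⇒  10p = 4  ⇒  p = 2/5.
In a mixed equilibrium General Red is indifferent between attack at Dawn and attack at Dusk; this condition fixes q.
  General Red's payoff from attack at Dawn: q·(-4) + (1−q)·2 = -6q + 2
  General Red's payoff from attack at Dusk: q·2 + (1−q)·(-2) = 4q - 2
  -6q + 2 = 4q - 2  ⇒  -10q = -4  ⇒  q = 2/5.

p = 2/5, q = 2/5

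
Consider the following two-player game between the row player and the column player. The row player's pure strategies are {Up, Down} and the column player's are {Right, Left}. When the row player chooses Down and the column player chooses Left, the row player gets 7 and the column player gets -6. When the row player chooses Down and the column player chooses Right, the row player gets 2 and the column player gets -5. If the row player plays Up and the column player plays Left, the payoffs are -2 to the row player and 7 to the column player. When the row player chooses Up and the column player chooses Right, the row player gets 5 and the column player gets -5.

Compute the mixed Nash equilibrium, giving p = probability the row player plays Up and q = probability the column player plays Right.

p = 1/13, q = 3/4

Set the column player's expected payoff from Right equal to that from Left:
  the column player's payoff to Right: p·(-5) + (1−p)·(-5) = -5
  the column player's payoff to Left: p·7 + (1−p)·(-6) = 13p - 6
  -5 = 13p - 6  ⇒  -13p = -1  ⇒  p = 1/13.
For the row player to be willing to mix, the row player must be indifferent between Up and Down, which pins down the column player's mix.
  the row player's expected payoff from Up: q·5 + (1−q)·(-2) = 7q - 2
  the row player's expected payoff from Down: q·2 + (1−q)·7 = -5q + 7
  7q - 2 = -5q + 7  ⇒  12q = 9  ⇒  q = 3/4.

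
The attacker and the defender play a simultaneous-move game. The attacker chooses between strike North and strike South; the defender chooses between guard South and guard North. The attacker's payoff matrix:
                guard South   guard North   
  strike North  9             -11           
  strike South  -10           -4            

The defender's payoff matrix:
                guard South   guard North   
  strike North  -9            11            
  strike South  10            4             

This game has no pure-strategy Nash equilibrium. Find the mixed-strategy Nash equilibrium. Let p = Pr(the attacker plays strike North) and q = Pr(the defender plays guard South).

For the defender to be willing to mix, the defender must be indifferent between guard South and guard North, which pins down the attacker's mix.
  the defender's payoff from guard South: p·(-9) + (1−p)·10 = -19p + 10
  the defender's payoff from guard North: p·11 + (1−p)·4 = 7p + 4
  -19p + 10 = 7p + 4  ⇒  -26p = -6  ⇒  p = 3/13.
In a mixed equilibrium the attacker is indifferent between strike North and strike South; this condition fixes q.
  the attacker's payoff to strike North: q·9 + (1−q)·(-11) = 20q - 11
  the attacker's payoff to strike South: q·(-10) + (1−q)·(-4) = -6q - 4
  20q - 11 = -6q - 4  ⇒  26q = 7  ⇒  q = 7/26.

p = 3/13, q = 7/26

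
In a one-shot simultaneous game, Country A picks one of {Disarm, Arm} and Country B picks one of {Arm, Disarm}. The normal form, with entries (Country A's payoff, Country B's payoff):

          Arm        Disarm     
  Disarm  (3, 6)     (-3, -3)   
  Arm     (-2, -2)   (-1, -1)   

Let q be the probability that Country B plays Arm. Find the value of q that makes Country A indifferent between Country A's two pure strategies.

q = 2/7

In a mixed equilibrium Country A is indifferent between Disarm and Arm; this condition fixes q.
  Country A's payoff from Disarm: q·3 + (1−q)·(-3) = 6q - 3
  Country A's payoff from Arm: q·(-2) + (1−q)·(-1) = -q - 1
  6q - 3 = -q - 1  ⇒  7q = 2  ⇒  q = 2/7.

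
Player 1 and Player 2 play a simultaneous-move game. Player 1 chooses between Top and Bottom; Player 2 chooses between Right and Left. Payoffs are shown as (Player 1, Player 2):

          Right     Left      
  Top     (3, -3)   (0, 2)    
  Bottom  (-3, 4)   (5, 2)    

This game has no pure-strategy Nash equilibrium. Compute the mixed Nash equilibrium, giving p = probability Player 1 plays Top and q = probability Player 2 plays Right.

p = 2/7, q = 5/11

For Player 2 to be willing to mix, Player 2 must be indifferent between Right and Left, which pins down Player 1's mix.
  Player 2's expected payoff from Right: p·(-3) + (1−p)·4 = -7p + 4
  Player 2's expected payoff from Left: p·2 + (1−p)·2 = 2
  -7p + 4 = 2  ⇒  -7p = -2  ⇒  p = 2/7.
Player 2's mix must leave Player 1 indifferent between Top and Bottom.
  Player 1's payoff from Top: q·3 + (1−q)·0 = 3q
  Player 1's payoff from Bottom: q·(-3) + (1−q)·5 = -8q + 5
  3q = -8q + 5  ⇒  11q = 5  ⇒  q = 5/11.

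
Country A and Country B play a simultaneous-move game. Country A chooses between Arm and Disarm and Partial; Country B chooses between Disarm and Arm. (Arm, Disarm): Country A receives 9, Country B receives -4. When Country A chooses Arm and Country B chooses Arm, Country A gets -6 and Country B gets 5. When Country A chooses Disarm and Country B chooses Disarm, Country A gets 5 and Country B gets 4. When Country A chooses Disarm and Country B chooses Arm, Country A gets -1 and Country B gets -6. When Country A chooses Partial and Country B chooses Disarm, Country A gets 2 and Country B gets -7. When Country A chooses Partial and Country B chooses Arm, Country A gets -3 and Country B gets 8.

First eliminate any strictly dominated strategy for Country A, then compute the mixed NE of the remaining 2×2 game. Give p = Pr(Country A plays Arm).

p = 10/19

Country A's strategy Partial is strictly dominated by Disarm: 5 > 2 and -1 > -3. Eliminate Partial.
Country B's indifference between Disarm and Arm determines Country A's mixing probability p:
  Country B's payoff to Disarm: p·(-4) + (1−p)·4 = -8p + 4
  Country B's payoff to Arm: p·5 + (1−p)·(-6) = 11p - 6
  -8p + 4 = 11p - 6  ⇒  -19p = -10  ⇒  p = 10/19.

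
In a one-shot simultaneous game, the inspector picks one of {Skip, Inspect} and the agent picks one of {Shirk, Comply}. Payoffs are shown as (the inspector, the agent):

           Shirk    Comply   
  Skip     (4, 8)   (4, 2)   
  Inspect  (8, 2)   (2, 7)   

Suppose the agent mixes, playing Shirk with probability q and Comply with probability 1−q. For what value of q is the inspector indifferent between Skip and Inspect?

q = 1/3

In a mixed equilibrium the inspector is indifferent between Skip and Inspect; this condition fixes q.
  the inspector's expected payoff from Skip: q·4 + (1−q)·4 = 4
  the inspector's expected payoff from Inspect: q·8 + (1−q)·2 = 6q + 2
  4 = 6q + 2  ⇒  -6q = -2  ⇒  q = 1/3.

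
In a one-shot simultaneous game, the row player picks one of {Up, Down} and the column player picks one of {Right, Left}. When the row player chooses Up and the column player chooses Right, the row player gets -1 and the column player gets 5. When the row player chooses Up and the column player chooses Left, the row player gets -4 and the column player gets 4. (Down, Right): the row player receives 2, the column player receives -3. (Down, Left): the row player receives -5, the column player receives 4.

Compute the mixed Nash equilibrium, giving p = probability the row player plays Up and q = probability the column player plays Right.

p = 7/8, q = 1/4

The row player's mix must leave the column player indifferent between Right and Left.
  the column player's payoff to Right: p·5 + (1−p)·(-3) = 8p - 3
  the column player's payoff to Left: p·4 + (1−p)·4 = 4
  8p - 3 = 4  ⇒  8p = 7  ⇒  p = 7/8.
Set the row player's expected payoff from Up equal to that from Down:
  the row player's payoff to Up: q·(-1) + (1−q)·(-4) = 3q - 4
  the row player's payoff to Down: q·2 + (1−q)·(-5) = 7q - 5
  3q - 4 = 7q - 5  ⇒  -4q = -1  ⇒  q = 1/4.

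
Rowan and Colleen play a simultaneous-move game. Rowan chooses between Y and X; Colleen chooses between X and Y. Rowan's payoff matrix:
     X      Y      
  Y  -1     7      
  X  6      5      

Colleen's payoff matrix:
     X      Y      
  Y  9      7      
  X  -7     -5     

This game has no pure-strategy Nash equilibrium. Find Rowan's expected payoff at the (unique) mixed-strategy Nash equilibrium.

47/9

Colleen's mix must leave Rowan indifferent between Y and X.
  Rowan's expected payoff from Y: q·(-1) + (1−q)·7 = -8q + 7
  Rowan's expected payoff from X: q·6 + (1−q)·5 = q + 5
  -8q + 7 = q + 5  ⇒  -9q = -2  ⇒  q = 2/9.
At equilibrium Rowan is indifferent across rows, so Rowan's payoff equals the payoff from Y: (2/9)·(-1) + (7/9)·7 = 47/9.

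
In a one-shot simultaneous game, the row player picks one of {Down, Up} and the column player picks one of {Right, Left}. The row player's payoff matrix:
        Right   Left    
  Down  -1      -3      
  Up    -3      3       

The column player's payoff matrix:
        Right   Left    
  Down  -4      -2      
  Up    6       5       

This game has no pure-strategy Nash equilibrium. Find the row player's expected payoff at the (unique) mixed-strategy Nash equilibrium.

-3/2

For the row player to be willing to mix, the row player must be indifferent between Down and Up, which pins down the column player's mix.
  the row player's payoff from Down: q·(-1) + (1−q)·(-3) = 2q - 3
  the row player's payoff from Up: q·(-3) + (1−q)·3 = -6q + 3
  2q - 3 = -6q + 3  ⇒  8q = 6  ⇒  q = 3/4.
At equilibrium the row player is indifferent across rows, so the row player's payoff equals the payoff from Down: (3/4)·(-1) + (1/4)·(-3) = -3/2.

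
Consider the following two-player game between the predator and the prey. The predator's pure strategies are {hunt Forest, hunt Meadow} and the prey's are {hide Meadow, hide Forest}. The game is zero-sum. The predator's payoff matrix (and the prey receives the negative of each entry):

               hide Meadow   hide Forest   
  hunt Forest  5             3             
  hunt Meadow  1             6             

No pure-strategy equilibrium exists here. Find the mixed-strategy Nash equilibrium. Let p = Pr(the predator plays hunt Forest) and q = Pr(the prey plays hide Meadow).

In a mixed equilibrium the prey is indifferent between hide Meadow and hide Forest; this condition fixes p.
  the prey's expected payoff from hide Meadow: p·(-5) + (1−p)·(-1) = -4p - 1
  the prey's expected payoff from hide Forest: p·(-3) + (1−p)·(-6) = 3p - 6
  -4p - 1 = 3p - 6  ⇒  -7p = -5  ⇒  p = 5/7.
The prey's mix must leave the predator indifferent between hunt Forest and hunt Meadow.
  the predator's expected payoff from hunt Forest: q·5 + (1−q)·3 = 2q + 3
  the predator's expected payoff from hunt Meadow: q·1 + (1−q)·6 = -5q + 6
  2q + 3 = -5q + 6  ⇒  7q = 3  ⇒  q = 3/7.

p = 5/7, q = 3/7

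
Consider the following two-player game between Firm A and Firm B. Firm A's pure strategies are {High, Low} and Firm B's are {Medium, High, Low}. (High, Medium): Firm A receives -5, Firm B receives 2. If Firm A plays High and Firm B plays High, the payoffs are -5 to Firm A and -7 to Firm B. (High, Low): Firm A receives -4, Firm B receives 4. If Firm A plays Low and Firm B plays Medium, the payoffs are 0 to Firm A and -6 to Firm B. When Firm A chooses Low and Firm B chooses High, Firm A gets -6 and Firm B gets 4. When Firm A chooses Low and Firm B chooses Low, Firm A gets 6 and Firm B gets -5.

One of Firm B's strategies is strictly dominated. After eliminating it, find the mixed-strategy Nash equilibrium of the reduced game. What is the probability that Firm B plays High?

q = 10/11

Firm B's strategy Medium is strictly dominated by Low: 4 > 2 and -5 > -6. Eliminate Medium.
For Firm A to be willing to mix, Firm A must be indifferent between High and Low, which pins down Firm B's mix.
  Firm A's payoff to High: q·(-5) + (1−q)·(-4) = -q - 4
  Firm A's payoff to Low: q·(-6) + (1−q)·6 = -12q + 6
  -q - 4 = -12q + 6  ⇒  11q = 10  ⇒  q = 10/11.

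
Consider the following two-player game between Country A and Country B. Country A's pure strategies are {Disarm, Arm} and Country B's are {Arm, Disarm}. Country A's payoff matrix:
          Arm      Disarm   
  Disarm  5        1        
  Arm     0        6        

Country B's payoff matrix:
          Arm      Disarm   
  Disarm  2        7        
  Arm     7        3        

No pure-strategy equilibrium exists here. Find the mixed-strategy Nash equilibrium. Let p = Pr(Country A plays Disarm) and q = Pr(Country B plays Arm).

p = 4/9, q = 1/2

In a mixed equilibrium Country B is indifferent between Arm and Disarm; this condition fixes p.
  Country B's payoff to Arm: p·2 + (1−p)·7 = -5p + 7
  Country B's payoff to Disarm: p·7 + (1−p)·3 = 4p + 3
  -5p + 7 = 4p + 3  ⇒  -9p = -4  ⇒  p = 4/9.
For Country A to be willing to mix, Country A must be indifferent between Disarm and Arm, which pins down Country B's mix.
  Country A's payoff from Disarm: q·5 + (1−q)·1 = 4q + 1
  Country A's payoff from Arm: q·0 + (1−q)·6 = -6q + 6
  4q + 1 = -6q + 6  ⇒  10q = 5  ⇒  q = 1/2.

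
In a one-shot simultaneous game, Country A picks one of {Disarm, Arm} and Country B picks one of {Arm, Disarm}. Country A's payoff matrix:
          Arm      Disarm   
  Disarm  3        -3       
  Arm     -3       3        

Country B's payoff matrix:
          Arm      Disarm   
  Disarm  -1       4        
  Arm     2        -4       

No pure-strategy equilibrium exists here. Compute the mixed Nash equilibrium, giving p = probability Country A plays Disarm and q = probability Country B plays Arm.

p = 6/11, q = 1/2

In a mixed equilibrium Country B is indifferent between Arm and Disarm; this condition fixes p.
  Country B's payoff from Arm: p·(-1) + (1−p)·2 = -3p + 2
  Country B's payoff from Disarm: p·4 + (1−p)·(-4) = 8p - 4
  -3p + 2 = 8p - 4  ⇒  -11p = -6  ⇒  p = 6/11.
Country B's mix must leave Country A indifferent between Disarm and Arm.
  Country A's expected payoff from Disarm: q·3 + (1−q)·(-3) = 6q - 3
  Country A's expected payoff from Arm: q·(-3) + (1−q)·3 = -6q + 3
  6q - 3 = -6q + 3  ⇒  12q = 6  ⇒  q = 1/2.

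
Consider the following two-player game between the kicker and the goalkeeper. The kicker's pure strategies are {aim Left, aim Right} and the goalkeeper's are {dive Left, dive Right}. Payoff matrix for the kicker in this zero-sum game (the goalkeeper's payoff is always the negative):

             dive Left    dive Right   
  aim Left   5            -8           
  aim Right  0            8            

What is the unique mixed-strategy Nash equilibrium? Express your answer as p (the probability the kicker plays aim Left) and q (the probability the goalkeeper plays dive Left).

p = 8/21, q = 16/21

For the goalkeeper to be willing to mix, the goalkeeper must be indifferent between dive Left and dive Right, which pins down the kicker's mix.
  the goalkeeper's expected payoff from dive Left: p·(-5) + (1−p)·0 = -5p
  the goalkeeper's expected payoff from dive Right: p·8 + (1−p)·(-8) = 16p - 8
  -5p = 16p - 8  ⇒  -21p = -8  ⇒  p = 8/21.
The goalkeeper's mix must leave the kicker indifferent between aim Left and aim Right.
  the kicker's payoff to aim Left: q·5 + (1−q)·(-8) = 13q - 8
  the kicker's payoff to aim Right: q·0 + (1−q)·8 = -8q + 8
  13q - 8 = -8q + 8  ⇒  21q = 16  ⇒  q = 16/21.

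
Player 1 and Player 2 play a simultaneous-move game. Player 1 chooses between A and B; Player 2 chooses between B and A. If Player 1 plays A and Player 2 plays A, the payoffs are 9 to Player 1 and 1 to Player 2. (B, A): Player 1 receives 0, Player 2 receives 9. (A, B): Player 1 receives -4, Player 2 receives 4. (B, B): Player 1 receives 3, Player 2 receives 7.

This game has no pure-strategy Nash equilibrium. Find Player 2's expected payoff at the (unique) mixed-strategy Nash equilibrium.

29/5

For Player 2 to be willing to mix, Player 2 must be indifferent between B and A, which pins down Player 1's mix.
  Player 2's expected payoff from B: p·4 + (1−p)·7 = -3p + 7
  Player 2's expected payoff from A: p·1 + (1−p)·9 = -8p + 9
  -3p + 7 = -8p + 9  ⇒  5p = 2  ⇒  p = 2/5.
At equilibrium Player 2 is indifferent across columns, so Player 2's payoff equals the payoff from B: (2/5)·4 + (3/5)·7 = 29/5.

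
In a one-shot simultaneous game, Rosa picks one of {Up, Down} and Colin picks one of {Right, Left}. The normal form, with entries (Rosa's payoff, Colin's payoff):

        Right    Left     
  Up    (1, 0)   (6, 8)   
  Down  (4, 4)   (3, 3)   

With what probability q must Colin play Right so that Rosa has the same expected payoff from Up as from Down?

q = 1/2

Rosa's indifference between Up and Down determines Colin's mixing probability q:
  Rosa's payoff to Up: q·1 + (1−q)·6 = -5q + 6
  Rosa's payoff to Down: q·4 + (1−q)·3 = q + 3
  -5q + 6 = q + 3  ⇒  -6q = -3  ⇒  q = 1/2.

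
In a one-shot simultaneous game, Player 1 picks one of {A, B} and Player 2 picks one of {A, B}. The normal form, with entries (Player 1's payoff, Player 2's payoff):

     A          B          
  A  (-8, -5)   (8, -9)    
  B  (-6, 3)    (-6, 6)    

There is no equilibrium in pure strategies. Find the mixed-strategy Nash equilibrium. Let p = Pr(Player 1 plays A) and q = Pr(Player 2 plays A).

Set Player 2's expected payoff from A equal to that from B:
  Player 2's payoff to A: p·(-5) + (1−p)·3 = -8p + 3
  Player 2's payoff to B: p·(-9) + (1−p)·6 = -15p + 6
  -8p + 3 = -15p + 6  ⇒  7p = 3  ⇒  p = 3/7.
Set Player 1's expected payoff from A equal to that from B:
  Player 1's payoff to A: q·(-8) + (1−q)·8 = -16q + 8
  Player 1's payoff to B: q·(-6) + (1−q)·(-6) = -6
  -16q + 8 = -6  ⇒  -16q = -14  ⇒  q = 7/8.

p = 3/7, q = 7/8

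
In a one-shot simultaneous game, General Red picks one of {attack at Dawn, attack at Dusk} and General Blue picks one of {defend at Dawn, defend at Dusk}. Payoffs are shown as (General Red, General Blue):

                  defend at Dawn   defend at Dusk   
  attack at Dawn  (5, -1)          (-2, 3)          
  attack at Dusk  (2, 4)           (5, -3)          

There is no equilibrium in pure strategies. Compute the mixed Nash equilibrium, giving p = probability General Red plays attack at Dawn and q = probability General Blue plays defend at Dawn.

General Red's mix must leave General Blue indifferent between defend at Dawn and defend at Dusk.
  General Blue's payoff from defend at Dawn: p·(-1) + (1−p)·4 = -5p + 4
  General Blue's payoff from defend at Dusk: p·3 + (1−p)·(-3) = 6p - 3
  -5p + 4 = 6p - 3  ⇒  -11p = -7  ⇒  p = 7/11.
For General Red to be willing to mix, General Red must be indifferent between attack at Dawn and attack at Dusk, which pins down General Blue's mix.
  General Red's payoff to attack at Dawn: q·5 + (1−q)·(-2) = 7q - 2
  General Red's payoff to attack at Dusk: q·2 + (1−q)·5 = -3q + 5
  7q - 2 = -3q + 5  ⇒  10q = 7  ⇒  q = 7/10.

p = 7/11, q = 7/10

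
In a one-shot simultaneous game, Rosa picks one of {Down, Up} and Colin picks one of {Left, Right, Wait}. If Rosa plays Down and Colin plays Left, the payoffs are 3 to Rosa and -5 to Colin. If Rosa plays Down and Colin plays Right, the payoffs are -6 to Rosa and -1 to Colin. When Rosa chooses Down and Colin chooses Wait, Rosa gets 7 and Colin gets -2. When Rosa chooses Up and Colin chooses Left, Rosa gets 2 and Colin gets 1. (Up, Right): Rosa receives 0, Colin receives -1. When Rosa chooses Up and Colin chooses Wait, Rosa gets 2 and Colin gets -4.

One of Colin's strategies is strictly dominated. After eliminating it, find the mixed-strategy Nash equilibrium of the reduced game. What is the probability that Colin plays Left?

q = 6/7

Colin's strategy Wait is strictly dominated by Right: -1 > -2 and -1 > -4. Eliminate Wait.
Set Rosa's expected payoff from Down equal to that from Up:
  Rosa's payoff to Down: q·3 + (1−q)·(-6) = 9q - 6
  Rosa's payoff to Up: q·2 + (1−q)·0 = 2q
  9q - 6 = 2q  ⇒  7q = 6  ⇒  q = 6/7.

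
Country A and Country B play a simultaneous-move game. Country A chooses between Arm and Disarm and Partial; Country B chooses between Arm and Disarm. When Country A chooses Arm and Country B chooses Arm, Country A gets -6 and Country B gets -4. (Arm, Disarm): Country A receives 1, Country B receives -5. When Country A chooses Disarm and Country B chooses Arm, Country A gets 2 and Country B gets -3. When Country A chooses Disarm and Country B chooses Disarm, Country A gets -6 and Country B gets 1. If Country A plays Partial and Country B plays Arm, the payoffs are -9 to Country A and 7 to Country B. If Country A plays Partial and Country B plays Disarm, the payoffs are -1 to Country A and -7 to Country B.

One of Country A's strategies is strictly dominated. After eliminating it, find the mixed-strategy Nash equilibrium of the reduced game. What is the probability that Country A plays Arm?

p = 4/5

Country A's strategy Partial is strictly dominated by Arm: -6 > -9 and 1 > -1. Eliminate Partial.
Set Country B's expected payoff from Arm equal to that from Disarm:
  Country B's expected payoff from Arm: p·(-4) + (1−p)·(-3) = -p - 3
  Country B's expected payoff from Disarm: p·(-5) + (1−p)·1 = -6p + 1
  -p - 3 = -6p + 1  ⇒  5p = 4  ⇒  p = 4/5.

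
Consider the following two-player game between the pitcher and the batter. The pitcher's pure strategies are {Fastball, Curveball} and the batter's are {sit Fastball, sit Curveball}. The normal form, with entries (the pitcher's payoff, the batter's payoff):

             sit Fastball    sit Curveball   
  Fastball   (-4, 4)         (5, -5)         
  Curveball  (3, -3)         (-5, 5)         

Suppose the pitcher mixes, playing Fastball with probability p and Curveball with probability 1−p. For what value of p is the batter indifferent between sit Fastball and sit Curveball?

For the batter to be willing to mix, the batter must be indifferent between sit Fastball and sit Curveball, which pins down the pitcher's mix.
  the batter's expected payoff from sit Fastball: p·4 + (1−p)·(-3) = 7p - 3
  the batter's expected payoff from sit Curveball: p·(-5) + (1−p)·5 = -10p + 5
  7p - 3 = -10p + 5  ⇒  17p = 8  ⇒  p = 8/17.

p = 8/17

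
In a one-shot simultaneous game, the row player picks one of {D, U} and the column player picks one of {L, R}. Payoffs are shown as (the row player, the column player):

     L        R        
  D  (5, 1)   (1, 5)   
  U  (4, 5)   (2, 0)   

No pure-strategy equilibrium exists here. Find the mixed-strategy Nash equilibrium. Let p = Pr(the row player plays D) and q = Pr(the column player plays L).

For the column player to be willing to mix, the column player must be indifferent between L and R, which pins down the row player's mix.
  the column player's payoff to L: p·1 + (1−p)·5 = -4p + 5
  the column player's payoff to R: p·5 + (1−p)·0 = 5p
  -4p + 5 = 5p  ⇒  -9p = -5  ⇒  p = 5/9.
For the row player to be willing to mix, the row player must be indifferent between D and U, which pins down the column player's mix.
  the row player's expected payoff from D: q·5 + (1−q)·1 = 4q + 1
  the row player's expected payoff from U: q·4 + (1−q)·2 = 2q + 2
  4q + 1 = 2q + 2  ⇒  2q = 1  ⇒  q = 1/2.

p = 5/9, q = 1/2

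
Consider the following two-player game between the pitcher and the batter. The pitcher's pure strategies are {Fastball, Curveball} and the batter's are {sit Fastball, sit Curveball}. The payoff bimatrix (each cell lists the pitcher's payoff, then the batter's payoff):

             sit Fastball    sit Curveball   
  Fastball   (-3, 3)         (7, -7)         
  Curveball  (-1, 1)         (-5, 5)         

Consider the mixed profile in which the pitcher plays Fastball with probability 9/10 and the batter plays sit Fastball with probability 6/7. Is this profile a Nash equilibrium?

No

Given the pitcher's mix p = 9/10, the batter's payoff from sit Fastball is 14/5 but from sit Curveball is -29/5. The batter strictly prefers sit Fastball, so the batter would not mix.
So the proposed profile is not a Nash equilibrium.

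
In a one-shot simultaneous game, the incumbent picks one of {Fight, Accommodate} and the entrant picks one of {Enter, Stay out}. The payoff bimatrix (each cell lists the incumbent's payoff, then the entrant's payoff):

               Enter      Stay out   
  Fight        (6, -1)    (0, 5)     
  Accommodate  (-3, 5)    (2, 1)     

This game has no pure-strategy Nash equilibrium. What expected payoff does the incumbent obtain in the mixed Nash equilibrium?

12/11

The entrant's mix must leave the incumbent indifferent between Fight and Accommodate.
  the incumbent's payoff to Fight: q·6 + (1−q)·0 = 6q
  the incumbent's payoff to Accommodate: q·(-3) + (1−q)·2 = -5q + 2
  6q = -5q + 2  ⇒  11q = 2  ⇒  q = 2/11.
At equilibrium the incumbent is indifferent across rows, so the incumbent's payoff equals the payoff from Fight: (2/11)·6 + (9/11)·0 = 12/11.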